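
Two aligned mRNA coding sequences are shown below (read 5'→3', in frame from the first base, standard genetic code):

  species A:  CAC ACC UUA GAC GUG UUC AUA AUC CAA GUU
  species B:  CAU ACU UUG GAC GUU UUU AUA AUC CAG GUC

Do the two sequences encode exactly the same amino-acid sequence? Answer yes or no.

Codon 1: CAC His / CAU His — synonymous.
Codon 2: ACC Thr / ACU Thr — synonymous.
Codon 3: UUA Leu / UUG Leu — synonymous.
Codon 4: GAC Asp / GAC Asp — identical.
Codon 5: GUG Val / GUU Val — synonymous.
Codon 6: UUC Phe / UUU Phe — synonymous.
Codon 7: AUA Ile / AUA Ile — identical.
Codon 8: AUC Ile / AUC Ile — identical.
Codon 9: CAA Gln / CAG Gln — synonymous.
Codon 10: GUU Val / GUC Val — synonymous.
Nonsynonymous differences: 0 → same protein.

yes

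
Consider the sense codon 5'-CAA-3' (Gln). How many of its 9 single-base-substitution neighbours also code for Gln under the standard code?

Position 1: none → 0 synonymous.
Position 2: none → 0 synonymous.
Position 3: CAG → 1 synonymous.
Total: 0 + 0 + 1 = 1.

1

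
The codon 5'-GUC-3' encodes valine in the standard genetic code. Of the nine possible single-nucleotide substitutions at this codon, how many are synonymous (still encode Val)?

Position 1: none → 0 synonymous.
Position 2: none → 0 synonymous.
Position 3: GUU, GUA, GUG → 3 synonymous.
Total: 0 + 0 + 3 = 3.

3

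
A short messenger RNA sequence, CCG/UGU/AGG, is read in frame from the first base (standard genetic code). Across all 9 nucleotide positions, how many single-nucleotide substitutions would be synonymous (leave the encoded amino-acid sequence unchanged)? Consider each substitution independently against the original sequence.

6

Codon 1 (CCG, Pro): 3 synonymous substitutions.
Codon 2 (UGU, Cys): 1 synonymous substitution.
Codon 3 (AGG, Arg): 2 synonymous substitutions.
Total: 3 + 1 + 2 = 6.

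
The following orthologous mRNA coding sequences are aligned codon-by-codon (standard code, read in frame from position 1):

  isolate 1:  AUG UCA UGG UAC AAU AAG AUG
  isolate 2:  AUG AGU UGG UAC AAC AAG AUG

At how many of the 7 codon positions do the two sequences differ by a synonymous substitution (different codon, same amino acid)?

2

Codon 1: AUG Met / AUG Met — identical.
Codon 2: UCA Ser / AGU Ser — synonymous.
Codon 3: UGG Trp / UGG Trp — identical.
Codon 4: UAC Tyr / UAC Tyr — identical.
Codon 5: AAU Asn / AAC Asn — synonymous.
Codon 6: AAG Lys / AAG Lys — identical.
Codon 7: AUG Met / AUG Met — identical.
Synonymous differences: 2.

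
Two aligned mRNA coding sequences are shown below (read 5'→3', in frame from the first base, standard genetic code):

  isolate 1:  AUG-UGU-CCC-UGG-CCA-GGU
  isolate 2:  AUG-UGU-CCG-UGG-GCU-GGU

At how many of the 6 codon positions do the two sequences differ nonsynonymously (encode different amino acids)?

1

Codon 1: AUG Met / AUG Met — identical.
Codon 2: UGU Cys / UGU Cys — identical.
Codon 3: CCC Pro / CCG Pro — synonymous.
Codon 4: UGG Trp / UGG Trp — identical.
Codon 5: CCA Pro / GCU Ala — nonsynonymous.
Codon 6: GGU Gly / GGU Gly — identical.
Nonsynonymous differences: 1.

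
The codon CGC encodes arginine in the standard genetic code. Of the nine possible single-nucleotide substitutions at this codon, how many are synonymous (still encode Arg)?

Position 1: none → 0 synonymous.
Position 2: none → 0 synonymous.
Position 3: CGU, CGA, CGG → 3 synonymous.
Total: 0 + 0 + 3 = 3.

3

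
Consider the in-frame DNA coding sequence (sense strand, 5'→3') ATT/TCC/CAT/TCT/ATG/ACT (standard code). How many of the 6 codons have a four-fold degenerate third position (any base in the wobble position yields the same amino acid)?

Codon 1 ATT (Ile): third position 3-fold.
Codon 2 TCC (Ser): third position 4-fold.
Codon 3 CAT (His): third position 2-fold.
Codon 4 TCT (Ser): third position 4-fold.
Codon 5 ATG (Met): third position 1-fold.
Codon 6 ACT (Thr): third position 4-fold.
Four-fold degenerate third positions: 3.

3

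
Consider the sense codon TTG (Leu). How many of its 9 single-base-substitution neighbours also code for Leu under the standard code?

2

Position 1: CTG → 1 synonymous.
Position 2: none → 0 synonymous.
Position 3: TTA → 1 synonymous.
Total: 1 + 0 + 1 = 2.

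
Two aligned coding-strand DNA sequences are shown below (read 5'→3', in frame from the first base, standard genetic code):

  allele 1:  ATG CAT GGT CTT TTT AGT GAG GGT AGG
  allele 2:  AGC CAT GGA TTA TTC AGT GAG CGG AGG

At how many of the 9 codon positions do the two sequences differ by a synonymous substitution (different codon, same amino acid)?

Codon 1: ATG Met / AGC Ser — nonsynonymous.
Codon 2: CAT His / CAT His — identical.
Codon 3: GGT Gly / GGA Gly — synonymous.
Codon 4: CTT Leu / TTA Leu — synonymous.
Codon 5: TTT Phe / TTC Phe — synonymous.
Codon 6: AGT Ser / AGT Ser — identical.
Codon 7: GAG Glu / GAG Glu — identical.
Codon 8: GGT Gly / CGG Arg — nonsynonymous.
Codon 9: AGG Arg / AGG Arg — identical.
Synonymous differences: 3.

3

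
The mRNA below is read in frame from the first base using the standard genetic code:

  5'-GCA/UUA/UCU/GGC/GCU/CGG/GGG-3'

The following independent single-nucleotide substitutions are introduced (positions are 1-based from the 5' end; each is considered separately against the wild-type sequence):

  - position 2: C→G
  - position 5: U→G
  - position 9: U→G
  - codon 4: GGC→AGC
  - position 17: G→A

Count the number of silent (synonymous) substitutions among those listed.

Codon 1: GCA (Ala) → GGA (Gly) — missense.
Codon 2: UUA (Leu) → UGA (Stop) — nonsense.
Codon 3: UCU (Ser) → UCG (Ser) — synonymous.
Codon 4: GGC (Gly) → AGC (Ser) — missense.
Codon 6: CGG (Arg) → CAG (Gln) — missense.
Synonymous: 1 of 5.

1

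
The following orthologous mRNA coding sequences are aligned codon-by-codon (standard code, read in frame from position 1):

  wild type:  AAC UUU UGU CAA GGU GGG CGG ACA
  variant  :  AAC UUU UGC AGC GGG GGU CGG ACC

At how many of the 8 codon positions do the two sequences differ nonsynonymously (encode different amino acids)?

1

Codon 1: AAC Asn / AAC Asn — identical.
Codon 2: UUU Phe / UUU Phe — identical.
Codon 3: UGU Cys / UGC Cys — synonymous.
Codon 4: CAA Gln / AGC Ser — nonsynonymous.
Codon 5: GGU Gly / GGG Gly — synonymous.
Codon 6: GGG Gly / GGU Gly — synonymous.
Codon 7: CGG Arg / CGG Arg — identical.
Codon 8: ACA Thr / ACC Thr — synonymous.
Nonsynonymous differences: 1.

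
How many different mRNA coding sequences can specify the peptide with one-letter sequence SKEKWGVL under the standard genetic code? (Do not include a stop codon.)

Ser: 6 codons.
Lys: 2 codons.
Glu: 2 codons.
Lys: 2 codons.
Trp: 1 codon.
Gly: 4 codons.
Val: 4 codons.
Leu: 6 codons.
6 × 2 × 2 × 2 × 1 × 4 × 4 × 6 = 4608.

4608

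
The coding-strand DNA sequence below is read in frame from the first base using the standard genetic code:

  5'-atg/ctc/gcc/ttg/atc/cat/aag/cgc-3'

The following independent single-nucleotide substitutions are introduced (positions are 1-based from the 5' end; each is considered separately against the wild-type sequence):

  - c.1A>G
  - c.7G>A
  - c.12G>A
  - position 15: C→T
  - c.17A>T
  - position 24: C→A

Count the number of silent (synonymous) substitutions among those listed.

Codon 1: ATG (Met) → GTG (Val) — missense.
Codon 3: GCC (Ala) → ACC (Thr) — missense.
Codon 4: TTG (Leu) → TTA (Leu) — synonymous.
Codon 5: ATC (Ile) → ATT (Ile) — synonymous.
Codon 6: CAT (His) → CTT (Leu) — missense.
Codon 8: CGC (Arg) → CGA (Arg) — synonymous.
Synonymous: 3 of 6.

3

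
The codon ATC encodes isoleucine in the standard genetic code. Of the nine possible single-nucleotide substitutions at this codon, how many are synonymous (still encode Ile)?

2

Position 1: none → 0 synonymous.
Position 2: none → 0 synonymous.
Position 3: ATT, ATA → 2 synonymous.
Total: 0 + 0 + 2 = 2.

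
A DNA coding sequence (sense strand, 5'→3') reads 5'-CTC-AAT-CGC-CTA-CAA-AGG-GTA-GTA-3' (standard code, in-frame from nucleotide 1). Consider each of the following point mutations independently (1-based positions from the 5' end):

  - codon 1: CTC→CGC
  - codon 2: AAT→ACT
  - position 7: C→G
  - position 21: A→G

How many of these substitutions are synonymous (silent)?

1

Codon 1: CTC (Leu) → CGC (Arg) — missense.
Codon 2: AAT (Asn) → ACT (Thr) — missense.
Codon 3: CGC (Arg) → GGC (Gly) — missense.
Codon 7: GTA (Val) → GTG (Val) — synonymous.
Synonymous: 1 of 4.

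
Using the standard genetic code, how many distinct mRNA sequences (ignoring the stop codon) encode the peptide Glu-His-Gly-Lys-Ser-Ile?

576

Glu: 2 codons.
His: 2 codons.
Gly: 4 codons.
Lys: 2 codons.
Ser: 6 codons.
Ile: 3 codons.
2 × 2 × 4 × 2 × 6 × 3 = 576.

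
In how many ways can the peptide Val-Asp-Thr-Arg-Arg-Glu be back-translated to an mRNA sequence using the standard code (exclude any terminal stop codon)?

2304

Val: 4 codons.
Asp: 2 codons.
Thr: 4 codons.
Arg: 6 codons.
Arg: 6 codons.
Glu: 2 codons.
4 × 2 × 4 × 6 × 6 × 2 = 2304.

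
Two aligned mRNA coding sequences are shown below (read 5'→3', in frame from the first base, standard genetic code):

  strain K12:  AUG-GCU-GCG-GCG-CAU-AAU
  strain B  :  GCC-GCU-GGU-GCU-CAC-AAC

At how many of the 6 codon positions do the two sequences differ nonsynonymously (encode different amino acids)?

2

Codon 1: AUG Met / GCC Ala — nonsynonymous.
Codon 2: GCU Ala / GCU Ala — identical.
Codon 3: GCG Ala / GGU Gly — nonsynonymous.
Codon 4: GCG Ala / GCU Ala — synonymous.
Codon 5: CAU His / CAC His — synonymous.
Codon 6: AAU Asn / AAC Asn — synonymous.
Nonsynonymous differences: 2.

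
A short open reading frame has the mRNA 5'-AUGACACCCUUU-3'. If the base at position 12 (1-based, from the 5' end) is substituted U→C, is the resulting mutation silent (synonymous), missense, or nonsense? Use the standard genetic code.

Position 12 falls in codon 4: UUU → Phe.
After the substitution the codon is UUC → Phe.
Both encode Phe, so the change is synonymous.

silent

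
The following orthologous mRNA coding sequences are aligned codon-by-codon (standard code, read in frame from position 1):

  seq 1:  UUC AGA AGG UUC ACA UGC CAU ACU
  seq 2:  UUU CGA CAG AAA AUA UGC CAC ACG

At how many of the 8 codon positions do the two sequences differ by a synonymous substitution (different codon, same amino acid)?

Codon 1: UUC Phe / UUU Phe — synonymous.
Codon 2: AGA Arg / CGA Arg — synonymous.
Codon 3: AGG Arg / CAG Gln — nonsynonymous.
Codon 4: UUC Phe / AAA Lys — nonsynonymous.
Codon 5: ACA Thr / AUA Ile — nonsynonymous.
Codon 6: UGC Cys / UGC Cys — identical.
Codon 7: CAU His / CAC His — synonymous.
Codon 8: ACU Thr / ACG Thr — synonymous.
Synonymous differences: 4.

4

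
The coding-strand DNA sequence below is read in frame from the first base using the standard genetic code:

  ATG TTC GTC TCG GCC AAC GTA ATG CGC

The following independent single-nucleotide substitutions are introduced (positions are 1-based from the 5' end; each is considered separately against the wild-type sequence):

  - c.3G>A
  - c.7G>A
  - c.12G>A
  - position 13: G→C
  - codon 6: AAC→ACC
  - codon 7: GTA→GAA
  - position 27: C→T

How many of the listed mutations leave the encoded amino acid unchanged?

Codon 1: ATG (Met) → ATA (Ile) — missense.
Codon 3: GTC (Val) → ATC (Ile) — missense.
Codon 4: TCG (Ser) → TCA (Ser) — synonymous.
Codon 5: GCC (Ala) → CCC (Pro) — missense.
Codon 6: AAC (Asn) → ACC (Thr) — missense.
Codon 7: GTA (Val) → GAA (Glu) — missense.
Codon 9: CGC (Arg) → CGT (Arg) — synonymous.
Synonymous: 2 of 7.

2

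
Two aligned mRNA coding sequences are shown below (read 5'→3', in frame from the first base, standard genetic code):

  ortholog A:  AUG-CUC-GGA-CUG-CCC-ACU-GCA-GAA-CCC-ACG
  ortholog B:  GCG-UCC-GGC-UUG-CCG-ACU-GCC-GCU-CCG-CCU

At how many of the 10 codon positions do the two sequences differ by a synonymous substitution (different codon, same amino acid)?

Codon 1: AUG Met / GCG Ala — nonsynonymous.
Codon 2: CUC Leu / UCC Ser — nonsynonymous.
Codon 3: GGA Gly / GGC Gly — synonymous.
Codon 4: CUG Leu / UUG Leu — synonymous.
Codon 5: CCC Pro / CCG Pro — synonymous.
Codon 6: ACU Thr / ACU Thr — identical.
Codon 7: GCA Ala / GCC Ala — synonymous.
Codon 8: GAA Glu / GCU Ala — nonsynonymous.
Codon 9: CCC Pro / CCG Pro — synonymous.
Codon 10: ACG Thr / CCU Pro — nonsynonymous.
Synonymous differences: 5.

5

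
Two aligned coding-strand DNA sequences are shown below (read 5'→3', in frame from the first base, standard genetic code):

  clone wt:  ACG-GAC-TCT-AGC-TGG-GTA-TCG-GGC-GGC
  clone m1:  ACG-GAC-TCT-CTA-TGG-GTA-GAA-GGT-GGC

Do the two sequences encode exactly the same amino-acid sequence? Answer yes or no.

Codon 1: ACG Thr / ACG Thr — identical.
Codon 2: GAC Asp / GAC Asp — identical.
Codon 3: TCT Ser / TCT Ser — identical.
Codon 4: AGC Ser / CTA Leu — nonsynonymous.
Codon 5: TGG Trp / TGG Trp — identical.
Codon 6: GTA Val / GTA Val — identical.
Codon 7: TCG Ser / GAA Glu — nonsynonymous.
Codon 8: GGC Gly / GGT Gly — synonymous.
Codon 9: GGC Gly / GGC Gly — identical.
Nonsynonymous differences: 2 → different protein.

no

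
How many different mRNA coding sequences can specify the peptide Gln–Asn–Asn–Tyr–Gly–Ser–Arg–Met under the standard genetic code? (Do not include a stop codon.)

2304

Gln: 2 codons.
Asn: 2 codons.
Asn: 2 codons.
Tyr: 2 codons.
Gly: 4 codons.
Ser: 6 codons.
Arg: 6 codons.
Met: 1 codon.
2 × 2 × 2 × 2 × 4 × 6 × 6 × 1 = 2304.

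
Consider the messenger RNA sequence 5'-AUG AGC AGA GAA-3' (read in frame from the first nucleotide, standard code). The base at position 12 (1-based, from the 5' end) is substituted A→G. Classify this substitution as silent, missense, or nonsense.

Position 12 falls in codon 4: GAA → Glu.
After the substitution the codon is GAG → Glu.
Both encode Glu, so the change is synonymous.

silent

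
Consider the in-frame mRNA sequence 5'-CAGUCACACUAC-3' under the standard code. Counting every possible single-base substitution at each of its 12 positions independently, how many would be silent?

6

Codon 1 (CAG, Gln): 1 synonymous substitution.
Codon 2 (UCA, Ser): 3 synonymous substitutions.
Codon 3 (CAC, His): 1 synonymous substitution.
Codon 4 (UAC, Tyr): 1 synonymous substitution.
Total: 1 + 3 + 1 + 1 = 6.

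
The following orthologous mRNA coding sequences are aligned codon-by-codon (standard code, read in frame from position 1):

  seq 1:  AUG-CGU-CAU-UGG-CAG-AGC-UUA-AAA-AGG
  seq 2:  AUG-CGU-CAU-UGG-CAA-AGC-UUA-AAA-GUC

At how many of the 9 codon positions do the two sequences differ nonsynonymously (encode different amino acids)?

1

Codon 1: AUG Met / AUG Met — identical.
Codon 2: CGU Arg / CGU Arg — identical.
Codon 3: CAU His / CAU His — identical.
Codon 4: UGG Trp / UGG Trp — identical.
Codon 5: CAG Gln / CAA Gln — synonymous.
Codon 6: AGC Ser / AGC Ser — identical.
Codon 7: UUA Leu / UUA Leu — identical.
Codon 8: AAA Lys / AAA Lys — identical.
Codon 9: AGG Arg / GUC Val — nonsynonymous.
Nonsynonymous differences: 1.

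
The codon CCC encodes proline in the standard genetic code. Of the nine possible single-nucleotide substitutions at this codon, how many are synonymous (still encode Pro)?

Position 1: none → 0 synonymous.
Position 2: none → 0 synonymous.
Position 3: CCT, CCA, CCG → 3 synonymous.
Total: 0 + 0 + 3 = 3.

3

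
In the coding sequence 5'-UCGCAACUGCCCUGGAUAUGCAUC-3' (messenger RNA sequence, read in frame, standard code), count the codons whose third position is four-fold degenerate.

3

Codon 1 UCG (Ser): third position 4-fold.
Codon 2 CAA (Gln): third position 2-fold.
Codon 3 CUG (Leu): third position 4-fold.
Codon 4 CCC (Pro): third position 4-fold.
Codon 5 UGG (Trp): third position 1-fold.
Codon 6 AUA (Ile): third position 3-fold.
Codon 7 UGC (Cys): third position 2-fold.
Codon 8 AUC (Ile): third position 3-fold.
Four-fold degenerate third positions: 3.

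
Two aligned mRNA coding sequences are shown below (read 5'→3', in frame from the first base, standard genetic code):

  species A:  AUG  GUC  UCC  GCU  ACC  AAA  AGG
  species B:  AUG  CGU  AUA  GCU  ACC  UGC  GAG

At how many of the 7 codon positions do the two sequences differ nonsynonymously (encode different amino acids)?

Codon 1: AUG Met / AUG Met — identical.
Codon 2: GUC Val / CGU Arg — nonsynonymous.
Codon 3: UCC Ser / AUA Ile — nonsynonymous.
Codon 4: GCU Ala / GCU Ala — identical.
Codon 5: ACC Thr / ACC Thr — identical.
Codon 6: AAA Lys / UGC Cys — nonsynonymous.
Codon 7: AGG Arg / GAG Glu — nonsynonymous.
Nonsynonymous differences: 4.

4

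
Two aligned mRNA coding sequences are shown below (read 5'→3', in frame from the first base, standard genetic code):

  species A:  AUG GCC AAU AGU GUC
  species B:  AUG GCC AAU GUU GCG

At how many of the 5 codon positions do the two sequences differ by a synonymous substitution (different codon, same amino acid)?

0

Codon 1: AUG Met / AUG Met — identical.
Codon 2: GCC Ala / GCC Ala — identical.
Codon 3: AAU Asn / AAU Asn — identical.
Codon 4: AGU Ser / GUU Val — nonsynonymous.
Codon 5: GUC Val / GCG Ala — nonsynonymous.
Synonymous differences: 0.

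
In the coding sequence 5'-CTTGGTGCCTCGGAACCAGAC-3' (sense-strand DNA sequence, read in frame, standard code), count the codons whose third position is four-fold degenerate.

Codon 1 CTT (Leu): third position 4-fold.
Codon 2 GGT (Gly): third position 4-fold.
Codon 3 GCC (Ala): third position 4-fold.
Codon 4 TCG (Ser): third position 4-fold.
Codon 5 GAA (Glu): third position 2-fold.
Codon 6 CCA (Pro): third position 4-fold.
Codon 7 GAC (Asp): third position 2-fold.
Four-fold degenerate third positions: 5.

5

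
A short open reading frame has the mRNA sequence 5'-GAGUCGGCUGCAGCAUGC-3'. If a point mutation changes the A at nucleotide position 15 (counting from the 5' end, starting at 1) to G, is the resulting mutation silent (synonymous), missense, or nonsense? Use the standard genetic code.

silent

Position 15 falls in codon 5: GCA → Ala.
After the substitution the codon is GCG → Ala.
Both encode Ala, so the change is synonymous.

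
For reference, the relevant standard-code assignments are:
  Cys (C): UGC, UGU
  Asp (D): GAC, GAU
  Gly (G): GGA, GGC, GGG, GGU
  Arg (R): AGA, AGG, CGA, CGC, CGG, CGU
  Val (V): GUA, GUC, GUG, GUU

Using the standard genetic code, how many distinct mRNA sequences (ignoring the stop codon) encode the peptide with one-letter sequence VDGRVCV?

6144

Val: 4 codons.
Asp: 2 codons.
Gly: 4 codons.
Arg: 6 codons.
Val: 4 codons.
Cys: 2 codons.
Val: 4 codons.
4 × 2 × 4 × 6 × 4 × 2 × 4 = 6144.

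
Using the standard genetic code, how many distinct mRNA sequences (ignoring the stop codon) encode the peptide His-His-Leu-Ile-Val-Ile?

864

His: 2 codons.
His: 2 codons.
Leu: 6 codons.
Ile: 3 codons.
Val: 4 codons.
Ile: 3 codons.
2 × 2 × 6 × 3 × 4 × 3 = 864.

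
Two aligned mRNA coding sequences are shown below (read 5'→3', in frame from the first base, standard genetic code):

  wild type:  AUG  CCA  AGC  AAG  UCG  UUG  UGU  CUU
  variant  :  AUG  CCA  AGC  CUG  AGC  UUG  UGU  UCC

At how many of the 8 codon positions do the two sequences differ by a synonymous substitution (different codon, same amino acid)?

Codon 1: AUG Met / AUG Met — identical.
Codon 2: CCA Pro / CCA Pro — identical.
Codon 3: AGC Ser / AGC Ser — identical.
Codon 4: AAG Lys / CUG Leu — nonsynonymous.
Codon 5: UCG Ser / AGC Ser — synonymous.
Codon 6: UUG Leu / UUG Leu — identical.
Codon 7: UGU Cys / UGU Cys — identical.
Codon 8: CUU Leu / UCC Ser — nonsynonymous.
Synonymous differences: 1.

1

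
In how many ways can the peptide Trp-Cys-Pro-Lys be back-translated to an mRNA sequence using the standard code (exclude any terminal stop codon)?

16

Trp: 1 codon.
Cys: 2 codons.
Pro: 4 codons.
Lys: 2 codons.
1 × 2 × 4 × 2 = 16.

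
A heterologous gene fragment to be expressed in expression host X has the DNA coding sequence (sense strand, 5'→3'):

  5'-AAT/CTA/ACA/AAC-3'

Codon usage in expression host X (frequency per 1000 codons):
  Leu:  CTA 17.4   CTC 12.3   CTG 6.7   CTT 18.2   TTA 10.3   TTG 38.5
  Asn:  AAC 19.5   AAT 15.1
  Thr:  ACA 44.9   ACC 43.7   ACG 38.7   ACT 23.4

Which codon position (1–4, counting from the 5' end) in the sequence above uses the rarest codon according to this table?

Codon 1 AAT (Asn): 15.1 per 1000.
Codon 2 CTA (Leu): 17.4 per 1000.
Codon 3 ACA (Thr): 44.9 per 1000.
Codon 4 AAC (Asn): 19.5 per 1000.
Lowest frequency is 15.1 at codon 1.

1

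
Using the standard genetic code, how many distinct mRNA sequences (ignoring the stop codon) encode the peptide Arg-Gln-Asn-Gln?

48

Arg: 6 codons.
Gln: 2 codons.
Asn: 2 codons.
Gln: 2 codons.
6 × 2 × 2 × 2 = 48.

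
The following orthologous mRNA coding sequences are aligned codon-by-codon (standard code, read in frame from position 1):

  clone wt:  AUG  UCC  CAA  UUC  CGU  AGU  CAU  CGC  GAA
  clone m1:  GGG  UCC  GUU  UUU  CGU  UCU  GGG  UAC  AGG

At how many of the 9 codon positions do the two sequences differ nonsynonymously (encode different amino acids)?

5

Codon 1: AUG Met / GGG Gly — nonsynonymous.
Codon 2: UCC Ser / UCC Ser — identical.
Codon 3: CAA Gln / GUU Val — nonsynonymous.
Codon 4: UUC Phe / UUU Phe — synonymous.
Codon 5: CGU Arg / CGU Arg — identical.
Codon 6: AGU Ser / UCU Ser — synonymous.
Codon 7: CAU His / GGG Gly — nonsynonymous.
Codon 8: CGC Arg / UAC Tyr — nonsynonymous.
Codon 9: GAA Glu / AGG Arg — nonsynonymous.
Nonsynonymous differences: 5.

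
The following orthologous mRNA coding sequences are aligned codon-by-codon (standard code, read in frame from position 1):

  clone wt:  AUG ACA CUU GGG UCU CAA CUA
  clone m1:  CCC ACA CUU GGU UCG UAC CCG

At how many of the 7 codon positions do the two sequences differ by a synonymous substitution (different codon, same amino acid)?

Codon 1: AUG Met / CCC Pro — nonsynonymous.
Codon 2: ACA Thr / ACA Thr — identical.
Codon 3: CUU Leu / CUU Leu — identical.
Codon 4: GGG Gly / GGU Gly — synonymous.
Codon 5: UCU Ser / UCG Ser — synonymous.
Codon 6: CAA Gln / UAC Tyr — nonsynonymous.
Codon 7: CUA Leu / CCG Pro — nonsynonymous.
Synonymous differences: 2.

2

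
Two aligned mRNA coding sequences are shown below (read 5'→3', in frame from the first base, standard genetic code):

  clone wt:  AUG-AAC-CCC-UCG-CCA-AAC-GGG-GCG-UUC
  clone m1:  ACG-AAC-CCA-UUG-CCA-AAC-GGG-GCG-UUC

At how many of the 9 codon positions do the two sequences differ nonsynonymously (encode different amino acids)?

Codon 1: AUG Met / ACG Thr — nonsynonymous.
Codon 2: AAC Asn / AAC Asn — identical.
Codon 3: CCC Pro / CCA Pro — synonymous.
Codon 4: UCG Ser / UUG Leu — nonsynonymous.
Codon 5: CCA Pro / CCA Pro — identical.
Codon 6: AAC Asn / AAC Asn — identical.
Codon 7: GGG Gly / GGG Gly — identical.
Codon 8: GCG Ala / GCG Ala — identical.
Codon 9: UUC Phe / UUC Phe — identical.
Nonsynonymous differences: 2.

2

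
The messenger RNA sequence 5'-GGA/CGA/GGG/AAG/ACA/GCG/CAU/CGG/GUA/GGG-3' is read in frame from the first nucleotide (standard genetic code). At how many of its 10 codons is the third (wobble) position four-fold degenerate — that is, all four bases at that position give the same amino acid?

Codon 1 GGA (Gly): third position 4-fold.
Codon 2 CGA (Arg): third position 4-fold.
Codon 3 GGG (Gly): third position 4-fold.
Codon 4 AAG (Lys): third position 2-fold.
Codon 5 ACA (Thr): third position 4-fold.
Codon 6 GCG (Ala): third position 4-fold.
Codon 7 CAU (His): third position 2-fold.
Codon 8 CGG (Arg): third position 4-fold.
Codon 9 GUA (Val): third position 4-fold.
Codon 10 GGG (Gly): third position 4-fold.
Four-fold degenerate third positions: 8.

8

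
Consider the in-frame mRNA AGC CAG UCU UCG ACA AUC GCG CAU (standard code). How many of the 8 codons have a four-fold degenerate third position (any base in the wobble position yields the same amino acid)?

Codon 1 AGC (Ser): third position 2-fold.
Codon 2 CAG (Gln): third position 2-fold.
Codon 3 UCU (Ser): third position 4-fold.
Codon 4 UCG (Ser): third position 4-fold.
Codon 5 ACA (Thr): third position 4-fold.
Codon 6 AUC (Ile): third position 3-fold.
Codon 7 GCG (Ala): third position 4-fold.
Codon 8 CAU (His): third position 2-fold.
Four-fold degenerate third positions: 4.

4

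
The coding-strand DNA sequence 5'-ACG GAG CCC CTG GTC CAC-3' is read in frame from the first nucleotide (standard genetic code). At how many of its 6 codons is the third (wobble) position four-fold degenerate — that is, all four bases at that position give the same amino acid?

4

Codon 1 ACG (Thr): third position 4-fold.
Codon 2 GAG (Glu): third position 2-fold.
Codon 3 CCC (Pro): third position 4-fold.
Codon 4 CTG (Leu): third position 4-fold.
Codon 5 GTC (Val): third position 4-fold.
Codon 6 CAC (His): third position 2-fold.
Four-fold degenerate third positions: 4.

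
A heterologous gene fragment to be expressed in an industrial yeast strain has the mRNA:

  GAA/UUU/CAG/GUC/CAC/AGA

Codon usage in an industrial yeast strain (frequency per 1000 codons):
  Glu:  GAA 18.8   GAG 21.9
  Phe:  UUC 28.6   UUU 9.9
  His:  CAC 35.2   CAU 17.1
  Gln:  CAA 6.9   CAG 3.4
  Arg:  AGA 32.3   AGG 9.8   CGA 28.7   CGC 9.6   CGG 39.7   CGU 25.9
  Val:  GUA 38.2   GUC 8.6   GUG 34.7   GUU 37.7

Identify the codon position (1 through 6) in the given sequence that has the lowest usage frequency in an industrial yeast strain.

Codon 1 GAA (Glu): 18.8 per 1000.
Codon 2 UUU (Phe): 9.9 per 1000.
Codon 3 CAG (Gln): 3.4 per 1000.
Codon 4 GUC (Val): 8.6 per 1000.
Codon 5 CAC (His): 35.2 per 1000.
Codon 6 AGA (Arg): 32.3 per 1000.
Lowest frequency is 3.4 at codon 3.

3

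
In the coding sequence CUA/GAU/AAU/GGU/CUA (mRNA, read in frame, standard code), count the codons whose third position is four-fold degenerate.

Codon 1 CUA (Leu): third position 4-fold.
Codon 2 GAU (Asp): third position 2-fold.
Codon 3 AAU (Asn): third position 2-fold.
Codon 4 GGU (Gly): third position 4-fold.
Codon 5 CUA (Leu): third position 4-fold.
Four-fold degenerate third positions: 3.

3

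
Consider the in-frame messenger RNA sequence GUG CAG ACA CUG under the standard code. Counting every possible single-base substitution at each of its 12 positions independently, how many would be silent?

Codon 1 (GUG, Val): 3 synonymous substitutions.
Codon 2 (CAG, Gln): 1 synonymous substitution.
Codon 3 (ACA, Thr): 3 synonymous substitutions.
Codon 4 (CUG, Leu): 4 synonymous substitutions.
Total: 3 + 1 + 3 + 4 = 11.

11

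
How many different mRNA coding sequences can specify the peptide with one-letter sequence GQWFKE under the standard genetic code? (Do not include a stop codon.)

64

Gly: 4 codons.
Gln: 2 codons.
Trp: 1 codon.
Phe: 2 codons.
Lys: 2 codons.
Glu: 2 codons.
4 × 2 × 1 × 2 × 2 × 2 = 64.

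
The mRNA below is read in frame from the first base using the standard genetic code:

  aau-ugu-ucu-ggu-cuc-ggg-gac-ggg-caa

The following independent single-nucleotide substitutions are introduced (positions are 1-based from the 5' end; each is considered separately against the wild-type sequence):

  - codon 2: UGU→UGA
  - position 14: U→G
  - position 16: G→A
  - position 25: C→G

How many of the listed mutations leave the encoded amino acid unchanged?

0

Codon 2: UGU (Cys) → UGA (Stop) — nonsense.
Codon 5: CUC (Leu) → CGC (Arg) — missense.
Codon 6: GGG (Gly) → AGG (Arg) — missense.
Codon 9: CAA (Gln) → GAA (Glu) — missense.
Synonymous: 0 of 4.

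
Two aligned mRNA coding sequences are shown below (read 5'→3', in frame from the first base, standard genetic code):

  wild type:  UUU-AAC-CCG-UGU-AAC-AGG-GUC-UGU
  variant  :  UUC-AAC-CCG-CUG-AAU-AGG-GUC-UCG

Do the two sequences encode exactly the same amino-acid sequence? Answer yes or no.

Codon 1: UUU Phe / UUC Phe — synonymous.
Codon 2: AAC Asn / AAC Asn — identical.
Codon 3: CCG Pro / CCG Pro — identical.
Codon 4: UGU Cys / CUG Leu — nonsynonymous.
Codon 5: AAC Asn / AAU Asn — synonymous.
Codon 6: AGG Arg / AGG Arg — identical.
Codon 7: GUC Val / GUC Val — identical.
Codon 8: UGU Cys / UCG Ser — nonsynonymous.
Nonsynonymous differences: 2 → different protein.

no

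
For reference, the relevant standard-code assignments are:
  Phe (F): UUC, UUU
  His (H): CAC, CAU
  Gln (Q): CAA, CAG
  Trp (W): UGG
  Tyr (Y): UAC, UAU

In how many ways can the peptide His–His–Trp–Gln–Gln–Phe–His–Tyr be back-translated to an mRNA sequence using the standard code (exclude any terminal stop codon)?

128

His: 2 codons.
His: 2 codons.
Trp: 1 codon.
Gln: 2 codons.
Gln: 2 codons.
Phe: 2 codons.
His: 2 codons.
Tyr: 2 codons.
2 × 2 × 1 × 2 × 2 × 2 × 2 × 2 = 128.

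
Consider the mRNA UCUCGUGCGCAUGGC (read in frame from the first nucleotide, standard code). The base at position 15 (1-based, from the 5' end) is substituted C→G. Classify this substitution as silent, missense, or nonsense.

Position 15 falls in codon 5: GGC → Gly.
After the substitution the codon is GGG → Gly.
Both encode Gly, so the change is synonymous.

silent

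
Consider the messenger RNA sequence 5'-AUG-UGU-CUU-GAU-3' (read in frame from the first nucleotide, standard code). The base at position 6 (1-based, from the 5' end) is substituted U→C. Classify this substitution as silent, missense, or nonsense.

silent

Position 6 falls in codon 2: UGU → Cys.
After the substitution the codon is UGC → Cys.
Both encode Cys, so the change is synonymous.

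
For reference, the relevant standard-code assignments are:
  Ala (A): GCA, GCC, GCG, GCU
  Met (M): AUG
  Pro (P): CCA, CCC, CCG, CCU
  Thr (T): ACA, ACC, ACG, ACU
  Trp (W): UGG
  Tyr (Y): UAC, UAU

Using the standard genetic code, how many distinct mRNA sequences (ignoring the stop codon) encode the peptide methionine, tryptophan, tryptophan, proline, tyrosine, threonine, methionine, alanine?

Met: 1 codon.
Trp: 1 codon.
Trp: 1 codon.
Pro: 4 codons.
Tyr: 2 codons.
Thr: 4 codons.
Met: 1 codon.
Ala: 4 codons.
1 × 1 × 1 × 4 × 2 × 4 × 1 × 4 = 128.

128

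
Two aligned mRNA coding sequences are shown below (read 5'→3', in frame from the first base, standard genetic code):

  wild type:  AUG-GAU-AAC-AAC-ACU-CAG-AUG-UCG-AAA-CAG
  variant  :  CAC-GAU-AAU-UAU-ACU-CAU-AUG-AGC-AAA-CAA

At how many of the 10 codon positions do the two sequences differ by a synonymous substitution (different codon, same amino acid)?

3

Codon 1: AUG Met / CAC His — nonsynonymous.
Codon 2: GAU Asp / GAU Asp — identical.
Codon 3: AAC Asn / AAU Asn — synonymous.
Codon 4: AAC Asn / UAU Tyr — nonsynonymous.
Codon 5: ACU Thr / ACU Thr — identical.
Codon 6: CAG Gln / CAU His — nonsynonymous.
Codon 7: AUG Met / AUG Met — identical.
Codon 8: UCG Ser / AGC Ser — synonymous.
Codon 9: AAA Lys / AAA Lys — identical.
Codon 10: CAG Gln / CAA Gln — synonymous.
Synonymous differences: 3.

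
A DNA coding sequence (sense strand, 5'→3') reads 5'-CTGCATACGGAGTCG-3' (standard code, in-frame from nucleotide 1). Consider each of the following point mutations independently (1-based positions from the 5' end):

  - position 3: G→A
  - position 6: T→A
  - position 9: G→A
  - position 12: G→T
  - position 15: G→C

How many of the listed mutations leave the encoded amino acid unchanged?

3

Codon 1: CTG (Leu) → CTA (Leu) — synonymous.
Codon 2: CAT (His) → CAA (Gln) — missense.
Codon 3: ACG (Thr) → ACA (Thr) — synonymous.
Codon 4: GAG (Glu) → GAT (Asp) — missense.
Codon 5: TCG (Ser) → TCC (Ser) — synonymous.
Synonymous: 3 of 5.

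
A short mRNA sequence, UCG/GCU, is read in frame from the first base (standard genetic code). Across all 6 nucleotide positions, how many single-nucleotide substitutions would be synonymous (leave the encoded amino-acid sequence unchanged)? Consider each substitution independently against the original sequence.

6

Codon 1 (UCG, Ser): 3 synonymous substitutions.
Codon 2 (GCU, Ala): 3 synonymous substitutions.
Total: 3 + 3 = 6.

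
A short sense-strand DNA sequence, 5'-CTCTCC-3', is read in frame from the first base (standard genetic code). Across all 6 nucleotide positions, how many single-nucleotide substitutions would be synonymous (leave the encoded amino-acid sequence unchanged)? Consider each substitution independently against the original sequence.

6

Codon 1 (CTC, Leu): 3 synonymous substitutions.
Codon 2 (TCC, Ser): 3 synonymous substitutions.
Total: 3 + 3 = 6.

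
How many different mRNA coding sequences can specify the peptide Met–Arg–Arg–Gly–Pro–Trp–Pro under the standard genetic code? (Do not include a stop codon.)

Met: 1 codon.
Arg: 6 codons.
Arg: 6 codons.
Gly: 4 codons.
Pro: 4 codons.
Trp: 1 codon.
Pro: 4 codons.
1 × 6 × 6 × 4 × 4 × 1 × 4 = 2304.

2304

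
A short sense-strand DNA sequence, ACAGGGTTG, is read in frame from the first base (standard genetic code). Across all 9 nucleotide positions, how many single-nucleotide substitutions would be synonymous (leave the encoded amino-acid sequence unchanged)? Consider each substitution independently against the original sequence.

8

Codon 1 (ACA, Thr): 3 synonymous substitutions.
Codon 2 (GGG, Gly): 3 synonymous substitutions.
Codon 3 (TTG, Leu): 2 synonymous substitutions.
Total: 3 + 3 + 2 = 8.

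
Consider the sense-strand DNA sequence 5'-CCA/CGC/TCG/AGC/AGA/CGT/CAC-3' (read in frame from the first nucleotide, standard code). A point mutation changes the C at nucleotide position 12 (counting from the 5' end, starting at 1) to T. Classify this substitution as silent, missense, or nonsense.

silent

Position 12 falls in codon 4: AGC → Ser.
After the substitution the codon is AGT → Ser.
Both encode Ser, so the change is synonymous.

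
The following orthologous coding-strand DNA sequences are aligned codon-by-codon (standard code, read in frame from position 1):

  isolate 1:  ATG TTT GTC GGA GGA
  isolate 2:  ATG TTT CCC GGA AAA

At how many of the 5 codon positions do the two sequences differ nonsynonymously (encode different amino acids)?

Codon 1: ATG Met / ATG Met — identical.
Codon 2: TTT Phe / TTT Phe — identical.
Codon 3: GTC Val / CCC Pro — nonsynonymous.
Codon 4: GGA Gly / GGA Gly — identical.
Codon 5: GGA Gly / AAA Lys — nonsynonymous.
Nonsynonymous differences: 2.

2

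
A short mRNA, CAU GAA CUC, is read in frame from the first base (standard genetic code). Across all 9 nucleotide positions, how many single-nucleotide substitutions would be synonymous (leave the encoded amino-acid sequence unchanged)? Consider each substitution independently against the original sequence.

5

Codon 1 (CAU, His): 1 synonymous substitution.
Codon 2 (GAA, Glu): 1 synonymous substitution.
Codon 3 (CUC, Leu): 3 synonymous substitutions.
Total: 1 + 1 + 3 = 5.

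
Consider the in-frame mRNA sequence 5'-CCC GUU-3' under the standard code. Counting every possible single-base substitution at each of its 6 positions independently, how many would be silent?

6

Codon 1 (CCC, Pro): 3 synonymous substitutions.
Codon 2 (GUU, Val): 3 synonymous substitutions.
Total: 3 + 3 = 6.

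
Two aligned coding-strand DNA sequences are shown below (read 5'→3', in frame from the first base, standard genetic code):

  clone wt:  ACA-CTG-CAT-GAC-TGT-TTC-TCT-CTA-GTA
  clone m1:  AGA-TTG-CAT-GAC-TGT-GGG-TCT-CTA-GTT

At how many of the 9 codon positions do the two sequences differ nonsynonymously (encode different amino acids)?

Codon 1: ACA Thr / AGA Arg — nonsynonymous.
Codon 2: CTG Leu / TTG Leu — synonymous.
Codon 3: CAT His / CAT His — identical.
Codon 4: GAC Asp / GAC Asp — identical.
Codon 5: TGT Cys / TGT Cys — identical.
Codon 6: TTC Phe / GGG Gly — nonsynonymous.
Codon 7: TCT Ser / TCT Ser — identical.
Codon 8: CTA Leu / CTA Leu — identical.
Codon 9: GTA Val / GTT Val — synonymous.
Nonsynonymous differences: 2.

2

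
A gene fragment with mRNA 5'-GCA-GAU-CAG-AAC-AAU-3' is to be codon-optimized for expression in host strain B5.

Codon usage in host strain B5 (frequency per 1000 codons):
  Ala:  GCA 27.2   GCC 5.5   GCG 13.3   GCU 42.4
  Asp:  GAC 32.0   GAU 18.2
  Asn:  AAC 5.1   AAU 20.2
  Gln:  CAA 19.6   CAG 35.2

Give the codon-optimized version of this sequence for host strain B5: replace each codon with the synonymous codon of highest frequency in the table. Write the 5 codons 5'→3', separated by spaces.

Codon 1 (Ala): best is GCU at 42.4.
Codon 2 (Asp): best is GAC at 32.0.
Codon 3 (Gln): best is CAG at 35.2.
Codon 4 (Asn): best is AAU at 20.2.
Codon 5 (Asn): best is AAU at 20.2.

GCU GAC CAG AAU AAU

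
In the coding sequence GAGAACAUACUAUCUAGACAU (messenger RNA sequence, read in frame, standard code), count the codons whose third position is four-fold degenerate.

Codon 1 GAG (Glu): third position 2-fold.
Codon 2 AAC (Asn): third position 2-fold.
Codon 3 AUA (Ile): third position 3-fold.
Codon 4 CUA (Leu): third position 4-fold.
Codon 5 UCU (Ser): third position 4-fold.
Codon 6 AGA (Arg): third position 2-fold.
Codon 7 CAU (His): third position 2-fold.
Four-fold degenerate third positions: 2.

2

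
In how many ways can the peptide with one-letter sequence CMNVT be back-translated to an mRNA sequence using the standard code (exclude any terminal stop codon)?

64

Cys: 2 codons.
Met: 1 codon.
Asn: 2 codons.
Val: 4 codons.
Thr: 4 codons.
2 × 1 × 2 × 4 × 4 = 64.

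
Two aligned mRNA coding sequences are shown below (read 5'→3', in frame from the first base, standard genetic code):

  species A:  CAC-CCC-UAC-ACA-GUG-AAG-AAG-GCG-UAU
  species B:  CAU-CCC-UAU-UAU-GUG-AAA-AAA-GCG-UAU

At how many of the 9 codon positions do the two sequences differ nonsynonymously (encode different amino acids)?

Codon 1: CAC His / CAU His — synonymous.
Codon 2: CCC Pro / CCC Pro — identical.
Codon 3: UAC Tyr / UAU Tyr — synonymous.
Codon 4: ACA Thr / UAU Tyr — nonsynonymous.
Codon 5: GUG Val / GUG Val — identical.
Codon 6: AAG Lys / AAA Lys — synonymous.
Codon 7: AAG Lys / AAA Lys — synonymous.
Codon 8: GCG Ala / GCG Ala — identical.
Codon 9: UAU Tyr / UAU Tyr — identical.
Nonsynonymous differences: 1.

1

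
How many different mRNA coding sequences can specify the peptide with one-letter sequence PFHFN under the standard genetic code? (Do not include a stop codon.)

Pro: 4 codons.
Phe: 2 codons.
His: 2 codons.
Phe: 2 codons.
Asn: 2 codons.
4 × 2 × 2 × 2 × 2 = 64.

64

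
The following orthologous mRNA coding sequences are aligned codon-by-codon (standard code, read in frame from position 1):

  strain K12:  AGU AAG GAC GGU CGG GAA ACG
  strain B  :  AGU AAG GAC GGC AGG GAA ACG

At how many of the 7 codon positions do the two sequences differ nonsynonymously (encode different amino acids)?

Codon 1: AGU Ser / AGU Ser — identical.
Codon 2: AAG Lys / AAG Lys — identical.
Codon 3: GAC Asp / GAC Asp — identical.
Codon 4: GGU Gly / GGC Gly — synonymous.
Codon 5: CGG Arg / AGG Arg — synonymous.
Codon 6: GAA Glu / GAA Glu — identical.
Codon 7: ACG Thr / ACG Thr — identical.
Nonsynonymous differences: 0.

0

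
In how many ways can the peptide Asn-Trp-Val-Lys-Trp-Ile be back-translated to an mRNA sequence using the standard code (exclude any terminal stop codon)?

Asn: 2 codons.
Trp: 1 codon.
Val: 4 codons.
Lys: 2 codons.
Trp: 1 codon.
Ile: 3 codons.
2 × 1 × 4 × 2 × 1 × 3 = 48.

48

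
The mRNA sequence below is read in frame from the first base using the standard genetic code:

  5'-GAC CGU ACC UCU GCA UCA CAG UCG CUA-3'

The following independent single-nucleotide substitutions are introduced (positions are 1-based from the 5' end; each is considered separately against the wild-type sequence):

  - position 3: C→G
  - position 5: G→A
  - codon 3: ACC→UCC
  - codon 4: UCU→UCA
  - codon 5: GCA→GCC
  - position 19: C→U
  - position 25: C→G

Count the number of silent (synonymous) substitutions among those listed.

2

Codon 1: GAC (Asp) → GAG (Glu) — missense.
Codon 2: CGU (Arg) → CAU (His) — missense.
Codon 3: ACC (Thr) → UCC (Ser) — missense.
Codon 4: UCU (Ser) → UCA (Ser) — synonymous.
Codon 5: GCA (Ala) → GCC (Ala) — synonymous.
Codon 7: CAG (Gln) → UAG (Stop) — nonsense.
Codon 9: CUA (Leu) → GUA (Val) — missense.
Synonymous: 2 of 7.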